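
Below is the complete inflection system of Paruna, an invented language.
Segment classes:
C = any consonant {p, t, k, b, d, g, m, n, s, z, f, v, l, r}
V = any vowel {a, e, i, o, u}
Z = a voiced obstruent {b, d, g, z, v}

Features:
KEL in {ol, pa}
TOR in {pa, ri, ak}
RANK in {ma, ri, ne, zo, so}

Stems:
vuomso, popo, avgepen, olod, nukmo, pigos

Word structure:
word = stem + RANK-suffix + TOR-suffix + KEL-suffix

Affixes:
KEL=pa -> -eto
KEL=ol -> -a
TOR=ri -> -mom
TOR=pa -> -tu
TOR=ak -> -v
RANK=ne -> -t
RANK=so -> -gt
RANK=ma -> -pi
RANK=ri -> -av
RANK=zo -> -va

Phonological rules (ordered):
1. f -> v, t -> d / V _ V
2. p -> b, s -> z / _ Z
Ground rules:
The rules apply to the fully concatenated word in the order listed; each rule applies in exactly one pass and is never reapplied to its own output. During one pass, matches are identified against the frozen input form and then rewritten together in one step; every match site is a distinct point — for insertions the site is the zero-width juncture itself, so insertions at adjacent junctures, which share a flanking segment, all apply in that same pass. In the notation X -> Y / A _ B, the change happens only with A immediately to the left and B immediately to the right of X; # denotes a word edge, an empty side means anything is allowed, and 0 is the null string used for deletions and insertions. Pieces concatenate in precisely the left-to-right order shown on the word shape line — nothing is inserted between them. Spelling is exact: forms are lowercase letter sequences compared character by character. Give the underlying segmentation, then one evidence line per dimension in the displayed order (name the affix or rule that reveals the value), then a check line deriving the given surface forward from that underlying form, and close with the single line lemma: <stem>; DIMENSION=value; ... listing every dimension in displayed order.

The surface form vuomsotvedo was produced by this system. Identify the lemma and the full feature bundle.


underlying: vuomso-t-v-eto
KEL=pa - signalled by the affix -eto
TOR=ak - signalled by the affix -v
RANK=ne - signalled by the affix -t
check: vuomsotveto -> vuomsotvedo -> vuomsotvedo
lemma: vuomso; KEL=pa; TOR=ak; RANK=ne


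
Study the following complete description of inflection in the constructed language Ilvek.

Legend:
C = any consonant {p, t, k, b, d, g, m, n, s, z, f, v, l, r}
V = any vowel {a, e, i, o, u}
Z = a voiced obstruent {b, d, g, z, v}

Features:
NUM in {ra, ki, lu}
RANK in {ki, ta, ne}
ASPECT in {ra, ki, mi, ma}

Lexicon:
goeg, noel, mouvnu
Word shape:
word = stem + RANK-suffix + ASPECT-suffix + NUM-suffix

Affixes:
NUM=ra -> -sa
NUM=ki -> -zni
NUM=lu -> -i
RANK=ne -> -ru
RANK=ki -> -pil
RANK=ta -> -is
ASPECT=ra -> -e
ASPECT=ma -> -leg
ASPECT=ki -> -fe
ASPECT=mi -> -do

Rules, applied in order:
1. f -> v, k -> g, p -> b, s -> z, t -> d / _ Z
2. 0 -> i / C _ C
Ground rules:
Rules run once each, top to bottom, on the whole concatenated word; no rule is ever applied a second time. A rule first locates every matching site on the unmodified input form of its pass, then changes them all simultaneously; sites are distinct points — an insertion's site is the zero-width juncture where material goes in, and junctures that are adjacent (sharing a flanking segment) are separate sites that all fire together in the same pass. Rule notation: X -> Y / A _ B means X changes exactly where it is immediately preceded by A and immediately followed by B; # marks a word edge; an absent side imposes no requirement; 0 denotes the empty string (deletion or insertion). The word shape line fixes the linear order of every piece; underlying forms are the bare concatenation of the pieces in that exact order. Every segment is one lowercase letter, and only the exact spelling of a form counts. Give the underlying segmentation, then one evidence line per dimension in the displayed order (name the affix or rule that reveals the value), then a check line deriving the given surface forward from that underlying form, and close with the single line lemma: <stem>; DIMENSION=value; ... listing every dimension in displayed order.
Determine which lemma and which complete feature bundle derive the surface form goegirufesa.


underlying: goeg-ru-fe-sa
NUM=ra - signalled by the affix -sa
RANK=ne - signalled by the affix -ru
ASPECT=ki - signalled by the affix -fe
check: goegrufesa -> goegrufesa -> goegirufesa
lemma: goeg; NUM=ra; RANK=ne; ASPECT=ki


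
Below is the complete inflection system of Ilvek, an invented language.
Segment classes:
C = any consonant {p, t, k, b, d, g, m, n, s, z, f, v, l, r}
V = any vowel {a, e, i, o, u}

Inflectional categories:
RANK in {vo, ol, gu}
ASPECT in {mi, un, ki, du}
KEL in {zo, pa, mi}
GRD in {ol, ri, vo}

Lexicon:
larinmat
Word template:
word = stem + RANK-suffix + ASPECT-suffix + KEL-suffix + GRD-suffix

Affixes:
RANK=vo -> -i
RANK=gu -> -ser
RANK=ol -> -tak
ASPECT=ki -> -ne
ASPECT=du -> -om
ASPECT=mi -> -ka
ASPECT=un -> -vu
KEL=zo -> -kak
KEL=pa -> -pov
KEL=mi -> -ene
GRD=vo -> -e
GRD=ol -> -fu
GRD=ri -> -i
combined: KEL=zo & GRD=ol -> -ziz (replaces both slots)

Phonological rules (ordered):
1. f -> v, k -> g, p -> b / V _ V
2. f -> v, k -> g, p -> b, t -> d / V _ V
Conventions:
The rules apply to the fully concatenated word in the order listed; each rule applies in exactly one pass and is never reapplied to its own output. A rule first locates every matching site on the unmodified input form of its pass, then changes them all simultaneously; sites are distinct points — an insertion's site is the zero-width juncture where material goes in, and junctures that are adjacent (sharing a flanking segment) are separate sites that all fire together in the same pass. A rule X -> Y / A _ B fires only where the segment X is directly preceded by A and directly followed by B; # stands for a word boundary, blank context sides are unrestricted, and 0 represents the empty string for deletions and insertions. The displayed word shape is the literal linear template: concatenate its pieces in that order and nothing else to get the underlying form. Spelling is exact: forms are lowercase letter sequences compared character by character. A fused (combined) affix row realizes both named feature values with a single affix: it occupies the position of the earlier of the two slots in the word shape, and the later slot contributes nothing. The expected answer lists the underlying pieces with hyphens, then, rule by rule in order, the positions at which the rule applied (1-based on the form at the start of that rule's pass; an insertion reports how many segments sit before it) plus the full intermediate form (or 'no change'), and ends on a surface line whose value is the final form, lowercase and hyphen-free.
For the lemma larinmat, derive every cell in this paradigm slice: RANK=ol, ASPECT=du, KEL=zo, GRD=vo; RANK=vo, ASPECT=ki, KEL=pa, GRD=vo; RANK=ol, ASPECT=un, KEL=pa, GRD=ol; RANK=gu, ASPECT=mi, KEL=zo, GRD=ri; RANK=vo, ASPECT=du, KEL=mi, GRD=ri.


cell RANK=ol, ASPECT=du, KEL=zo, GRD=vo:
underlying: larinmat-tak-om-kak-e
1. f -> v, k -> g, p -> b / V _ V: fires at position(s) 11, 16: larinmattagomkage
2. f -> v, k -> g, p -> b, t -> d / V _ V: no change
surface: larinmattagomkage

cell RANK=vo, ASPECT=ki, KEL=pa, GRD=vo:
underlying: larinmat-i-ne-pov-e
1. f -> v, k -> g, p -> b / V _ V: fires at position(s) 12: larinmatinebove
2. f -> v, k -> g, p -> b, t -> d / V _ V: fires at position(s) 8: larinmadinebove
surface: larinmadinebove

cell RANK=ol, ASPECT=un, KEL=pa, GRD=ol:
underlying: larinmat-tak-vu-pov-fu
1. f -> v, k -> g, p -> b / V _ V: fires at position(s) 14: larinmattakvubovfu
2. f -> v, k -> g, p -> b, t -> d / V _ V: no change
surface: larinmattakvubovfu

cell RANK=gu, ASPECT=mi, KEL=zo, GRD=ri:
underlying: larinmat-ser-ka-kak-i
1. f -> v, k -> g, p -> b / V _ V: fires at position(s) 14, 16: larinmatserkagagi
2. f -> v, k -> g, p -> b, t -> d / V _ V: no change
surface: larinmatserkagagi

cell RANK=vo, ASPECT=du, KEL=mi, GRD=ri:
underlying: larinmat-i-om-ene-i
1. f -> v, k -> g, p -> b / V _ V: no change
2. f -> v, k -> g, p -> b, t -> d / V _ V: fires at position(s) 8: larinmadiomenei
surface: larinmadiomenei


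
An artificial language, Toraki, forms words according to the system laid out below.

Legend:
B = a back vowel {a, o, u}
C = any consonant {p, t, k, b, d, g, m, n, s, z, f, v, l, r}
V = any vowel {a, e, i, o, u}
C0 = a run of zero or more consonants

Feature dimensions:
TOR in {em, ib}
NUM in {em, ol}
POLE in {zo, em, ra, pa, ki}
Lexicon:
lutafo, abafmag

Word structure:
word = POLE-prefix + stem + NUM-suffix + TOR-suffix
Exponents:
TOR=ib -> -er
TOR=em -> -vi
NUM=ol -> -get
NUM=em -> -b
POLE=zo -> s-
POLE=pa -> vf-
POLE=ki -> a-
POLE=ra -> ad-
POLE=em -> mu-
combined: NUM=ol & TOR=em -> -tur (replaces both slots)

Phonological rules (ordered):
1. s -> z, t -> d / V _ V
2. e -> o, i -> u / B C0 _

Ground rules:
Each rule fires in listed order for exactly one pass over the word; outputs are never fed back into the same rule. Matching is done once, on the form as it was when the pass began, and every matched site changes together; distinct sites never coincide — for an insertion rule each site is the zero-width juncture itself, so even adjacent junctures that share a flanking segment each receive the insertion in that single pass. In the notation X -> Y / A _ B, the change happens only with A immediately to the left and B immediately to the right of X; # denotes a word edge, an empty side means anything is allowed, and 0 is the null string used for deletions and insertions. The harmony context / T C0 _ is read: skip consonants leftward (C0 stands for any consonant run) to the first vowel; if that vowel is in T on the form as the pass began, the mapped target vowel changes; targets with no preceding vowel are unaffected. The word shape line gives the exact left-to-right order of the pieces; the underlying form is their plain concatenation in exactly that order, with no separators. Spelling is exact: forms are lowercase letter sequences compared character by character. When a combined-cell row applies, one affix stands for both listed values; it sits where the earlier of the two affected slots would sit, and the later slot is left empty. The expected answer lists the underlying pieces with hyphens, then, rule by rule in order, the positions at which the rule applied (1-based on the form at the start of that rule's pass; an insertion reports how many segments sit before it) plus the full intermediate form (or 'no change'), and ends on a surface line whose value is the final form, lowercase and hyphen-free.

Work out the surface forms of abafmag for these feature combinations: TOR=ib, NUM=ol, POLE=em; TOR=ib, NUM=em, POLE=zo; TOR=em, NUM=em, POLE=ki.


cell TOR=ib, NUM=ol, POLE=em:
underlying: mu-abafmag-get-er
1. s -> z, t -> d / V _ V: fires at position(s) 12: muabafmaggeder
2. e -> o, i -> u / B C0 _: fires at position(s) 11: muabafmaggoder
surface: muabafmaggoder

cell TOR=ib, NUM=em, POLE=zo:
underlying: s-abafmag-b-er
1. s -> z, t -> d / V _ V: no change
2. e -> o, i -> u / B C0 _: fires at position(s) 10: sabafmagbor
surface: sabafmagbor

cell TOR=em, NUM=em, POLE=ki:
underlying: a-abafmag-b-vi
1. s -> z, t -> d / V _ V: no change
2. e -> o, i -> u / B C0 _: fires at position(s) 11: aabafmagbvu
surface: aabafmagbvu


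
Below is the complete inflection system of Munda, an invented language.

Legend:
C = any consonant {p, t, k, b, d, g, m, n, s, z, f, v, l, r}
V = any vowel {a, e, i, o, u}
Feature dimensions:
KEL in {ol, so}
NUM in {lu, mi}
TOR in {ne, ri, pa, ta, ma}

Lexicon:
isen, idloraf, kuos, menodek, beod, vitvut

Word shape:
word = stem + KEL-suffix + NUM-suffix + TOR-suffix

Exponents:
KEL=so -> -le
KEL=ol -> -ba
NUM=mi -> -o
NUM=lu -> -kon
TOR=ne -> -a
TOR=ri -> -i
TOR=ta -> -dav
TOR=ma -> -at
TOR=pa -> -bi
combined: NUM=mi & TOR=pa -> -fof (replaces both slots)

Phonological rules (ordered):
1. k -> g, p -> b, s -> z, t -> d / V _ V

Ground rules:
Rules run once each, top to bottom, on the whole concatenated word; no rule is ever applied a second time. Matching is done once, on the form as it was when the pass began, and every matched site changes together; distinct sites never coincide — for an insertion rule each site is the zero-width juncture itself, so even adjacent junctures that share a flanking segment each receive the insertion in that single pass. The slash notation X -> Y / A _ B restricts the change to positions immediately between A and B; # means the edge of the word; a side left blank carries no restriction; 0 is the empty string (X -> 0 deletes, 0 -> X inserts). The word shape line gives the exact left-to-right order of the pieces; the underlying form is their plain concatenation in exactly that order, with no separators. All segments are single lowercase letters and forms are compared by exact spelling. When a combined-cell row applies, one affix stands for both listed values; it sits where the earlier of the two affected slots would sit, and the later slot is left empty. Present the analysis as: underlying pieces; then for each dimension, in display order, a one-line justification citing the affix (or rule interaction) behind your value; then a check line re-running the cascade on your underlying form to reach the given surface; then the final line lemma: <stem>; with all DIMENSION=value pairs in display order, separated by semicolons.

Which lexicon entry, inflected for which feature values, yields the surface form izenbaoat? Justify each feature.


underlying: isen-ba-o-at
KEL=ol - signalled by the affix -ba
NUM=mi - signalled by the affix -o
TOR=ma - signalled by the affix -at
check: isenbaoat -> izenbaoat
lemma: isen; KEL=ol; NUM=mi; TOR=ma


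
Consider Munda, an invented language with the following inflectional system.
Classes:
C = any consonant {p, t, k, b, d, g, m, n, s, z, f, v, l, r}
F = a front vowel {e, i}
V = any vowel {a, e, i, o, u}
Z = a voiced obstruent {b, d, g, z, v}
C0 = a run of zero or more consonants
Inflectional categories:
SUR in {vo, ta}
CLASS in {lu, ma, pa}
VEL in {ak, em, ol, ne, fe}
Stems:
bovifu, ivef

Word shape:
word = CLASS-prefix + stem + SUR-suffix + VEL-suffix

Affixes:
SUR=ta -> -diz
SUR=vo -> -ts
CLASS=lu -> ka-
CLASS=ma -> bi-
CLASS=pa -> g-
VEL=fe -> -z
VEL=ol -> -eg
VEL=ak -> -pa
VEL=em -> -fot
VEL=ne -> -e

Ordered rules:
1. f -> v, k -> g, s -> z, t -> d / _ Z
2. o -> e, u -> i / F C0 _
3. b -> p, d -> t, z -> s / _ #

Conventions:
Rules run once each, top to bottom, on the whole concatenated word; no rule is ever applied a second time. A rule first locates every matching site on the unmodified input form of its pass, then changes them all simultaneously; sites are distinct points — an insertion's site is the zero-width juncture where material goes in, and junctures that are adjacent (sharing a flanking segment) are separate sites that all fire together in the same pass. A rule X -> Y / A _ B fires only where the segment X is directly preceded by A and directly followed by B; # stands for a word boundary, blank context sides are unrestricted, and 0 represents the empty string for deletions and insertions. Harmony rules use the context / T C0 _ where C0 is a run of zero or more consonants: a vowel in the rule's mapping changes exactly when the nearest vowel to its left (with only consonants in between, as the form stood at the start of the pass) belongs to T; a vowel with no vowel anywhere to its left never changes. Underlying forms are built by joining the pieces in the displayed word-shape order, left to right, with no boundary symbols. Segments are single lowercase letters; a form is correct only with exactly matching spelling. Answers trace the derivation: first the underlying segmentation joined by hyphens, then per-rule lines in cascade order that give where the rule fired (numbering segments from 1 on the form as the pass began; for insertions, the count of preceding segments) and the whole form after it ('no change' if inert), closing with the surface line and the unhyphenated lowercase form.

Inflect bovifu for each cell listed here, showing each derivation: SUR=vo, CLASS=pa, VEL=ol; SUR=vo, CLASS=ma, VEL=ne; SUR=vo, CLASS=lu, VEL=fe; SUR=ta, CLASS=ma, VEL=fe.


cell SUR=vo, CLASS=pa, VEL=ol:
underlying: g-bovifu-ts-eg
1. f -> v, k -> g, s -> z, t -> d / _ Z: no change
2. o -> e, u -> i / F C0 _: fires at position(s) 7: gbovifitseg
3. b -> p, d -> t, z -> s / _ #: no change
surface: gbovifitseg

cell SUR=vo, CLASS=ma, VEL=ne:
underlying: bi-bovifu-ts-e
1. f -> v, k -> g, s -> z, t -> d / _ Z: no change
2. o -> e, u -> i / F C0 _: fires at position(s) 4, 8: bibevifitse
3. b -> p, d -> t, z -> s / _ #: no change
surface: bibevifitse

cell SUR=vo, CLASS=lu, VEL=fe:
underlying: ka-bovifu-ts-z
1. f -> v, k -> g, s -> z, t -> d / _ Z: fires at position(s) 10: kabovifutzz
2. o -> e, u -> i / F C0 _: fires at position(s) 8: kabovifitzz
3. b -> p, d -> t, z -> s / _ #: fires at position(s) 11: kabovifitzs
surface: kabovifitzs

cell SUR=ta, CLASS=ma, VEL=fe:
underlying: bi-bovifu-diz-z
1. f -> v, k -> g, s -> z, t -> d / _ Z: no change
2. o -> e, u -> i / F C0 _: fires at position(s) 4, 8: bibevifidizz
3. b -> p, d -> t, z -> s / _ #: fires at position(s) 12: bibevifidizs
surface: bibevifidizs


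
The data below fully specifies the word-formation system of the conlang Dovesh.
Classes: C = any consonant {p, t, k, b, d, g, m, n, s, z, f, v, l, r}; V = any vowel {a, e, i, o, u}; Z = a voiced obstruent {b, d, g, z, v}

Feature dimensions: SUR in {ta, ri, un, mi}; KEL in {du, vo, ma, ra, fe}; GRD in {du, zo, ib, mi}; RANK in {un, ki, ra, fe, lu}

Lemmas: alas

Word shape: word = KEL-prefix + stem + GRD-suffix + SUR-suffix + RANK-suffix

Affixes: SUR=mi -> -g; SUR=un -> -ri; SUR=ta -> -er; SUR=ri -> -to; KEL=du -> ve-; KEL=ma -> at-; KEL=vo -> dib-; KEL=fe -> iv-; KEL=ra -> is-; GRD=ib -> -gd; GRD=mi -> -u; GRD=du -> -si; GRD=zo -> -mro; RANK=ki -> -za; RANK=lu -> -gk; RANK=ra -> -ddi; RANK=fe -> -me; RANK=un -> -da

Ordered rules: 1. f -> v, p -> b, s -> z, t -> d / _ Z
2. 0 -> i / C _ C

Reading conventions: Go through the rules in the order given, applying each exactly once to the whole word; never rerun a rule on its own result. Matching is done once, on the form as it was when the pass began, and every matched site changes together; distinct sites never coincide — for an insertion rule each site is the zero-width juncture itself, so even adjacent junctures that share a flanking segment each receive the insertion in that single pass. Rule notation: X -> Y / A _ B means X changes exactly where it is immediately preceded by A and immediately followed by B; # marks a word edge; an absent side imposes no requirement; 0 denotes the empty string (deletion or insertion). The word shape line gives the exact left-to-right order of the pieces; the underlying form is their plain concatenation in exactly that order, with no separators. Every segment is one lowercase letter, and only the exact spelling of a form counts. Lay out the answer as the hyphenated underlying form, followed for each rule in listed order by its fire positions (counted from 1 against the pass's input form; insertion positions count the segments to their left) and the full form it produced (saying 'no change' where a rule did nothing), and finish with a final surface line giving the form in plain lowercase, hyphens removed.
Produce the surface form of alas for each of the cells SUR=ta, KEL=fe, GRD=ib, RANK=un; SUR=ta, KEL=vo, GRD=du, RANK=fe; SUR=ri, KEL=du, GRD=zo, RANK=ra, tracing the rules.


cell SUR=ta, KEL=fe, GRD=ib, RANK=un:
underlying: iv-alas-gd-er-da
1. f -> v, p -> b, s -> z, t -> d / _ Z: fires at position(s) 6: ivalazgderda
2. 0 -> i / C _ C: inserts after position(s) 6, 7, 10: ivalazigiderida
surface: ivalazigiderida

cell SUR=ta, KEL=vo, GRD=du, RANK=fe:
underlying: dib-alas-si-er-me
1. f -> v, p -> b, s -> z, t -> d / _ Z: no change
2. 0 -> i / C _ C: inserts after position(s) 7, 11: dibalasisierime
surface: dibalasisierime

cell SUR=ri, KEL=du, GRD=zo, RANK=ra:
underlying: ve-alas-mro-to-ddi
1. f -> v, p -> b, s -> z, t -> d / _ Z: no change
2. 0 -> i / C _ C: inserts after position(s) 6, 7, 12: vealasimirotodidi
surface: vealasimirotodidi


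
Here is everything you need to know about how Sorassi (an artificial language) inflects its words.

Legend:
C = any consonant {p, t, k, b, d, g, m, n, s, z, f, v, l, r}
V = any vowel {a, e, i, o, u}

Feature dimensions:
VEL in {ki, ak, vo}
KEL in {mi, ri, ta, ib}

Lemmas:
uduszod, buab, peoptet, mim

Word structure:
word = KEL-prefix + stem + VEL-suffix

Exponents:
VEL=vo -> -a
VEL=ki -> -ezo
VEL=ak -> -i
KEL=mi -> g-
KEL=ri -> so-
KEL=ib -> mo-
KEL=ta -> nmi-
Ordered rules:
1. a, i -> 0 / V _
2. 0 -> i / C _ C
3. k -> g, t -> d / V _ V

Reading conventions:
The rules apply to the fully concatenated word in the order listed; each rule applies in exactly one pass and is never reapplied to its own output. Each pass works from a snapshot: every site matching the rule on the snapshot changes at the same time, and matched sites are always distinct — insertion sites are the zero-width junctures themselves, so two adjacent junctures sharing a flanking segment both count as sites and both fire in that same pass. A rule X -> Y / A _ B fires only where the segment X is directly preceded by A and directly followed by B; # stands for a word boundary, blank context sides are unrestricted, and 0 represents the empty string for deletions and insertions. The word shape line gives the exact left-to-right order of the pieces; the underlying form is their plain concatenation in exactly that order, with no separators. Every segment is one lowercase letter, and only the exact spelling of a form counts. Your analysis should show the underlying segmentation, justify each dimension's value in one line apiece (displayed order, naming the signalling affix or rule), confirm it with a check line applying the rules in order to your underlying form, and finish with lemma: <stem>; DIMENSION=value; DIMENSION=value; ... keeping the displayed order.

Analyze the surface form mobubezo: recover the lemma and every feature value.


underlying: mo-buab-ezo
VEL=ki - signalled by the affix -ezo
KEL=ib - signalled by the affix mo-
check: mobuabezo -> mobubezo -> mobubezo -> mobubezo
lemma: buab; VEL=ki; KEL=ib


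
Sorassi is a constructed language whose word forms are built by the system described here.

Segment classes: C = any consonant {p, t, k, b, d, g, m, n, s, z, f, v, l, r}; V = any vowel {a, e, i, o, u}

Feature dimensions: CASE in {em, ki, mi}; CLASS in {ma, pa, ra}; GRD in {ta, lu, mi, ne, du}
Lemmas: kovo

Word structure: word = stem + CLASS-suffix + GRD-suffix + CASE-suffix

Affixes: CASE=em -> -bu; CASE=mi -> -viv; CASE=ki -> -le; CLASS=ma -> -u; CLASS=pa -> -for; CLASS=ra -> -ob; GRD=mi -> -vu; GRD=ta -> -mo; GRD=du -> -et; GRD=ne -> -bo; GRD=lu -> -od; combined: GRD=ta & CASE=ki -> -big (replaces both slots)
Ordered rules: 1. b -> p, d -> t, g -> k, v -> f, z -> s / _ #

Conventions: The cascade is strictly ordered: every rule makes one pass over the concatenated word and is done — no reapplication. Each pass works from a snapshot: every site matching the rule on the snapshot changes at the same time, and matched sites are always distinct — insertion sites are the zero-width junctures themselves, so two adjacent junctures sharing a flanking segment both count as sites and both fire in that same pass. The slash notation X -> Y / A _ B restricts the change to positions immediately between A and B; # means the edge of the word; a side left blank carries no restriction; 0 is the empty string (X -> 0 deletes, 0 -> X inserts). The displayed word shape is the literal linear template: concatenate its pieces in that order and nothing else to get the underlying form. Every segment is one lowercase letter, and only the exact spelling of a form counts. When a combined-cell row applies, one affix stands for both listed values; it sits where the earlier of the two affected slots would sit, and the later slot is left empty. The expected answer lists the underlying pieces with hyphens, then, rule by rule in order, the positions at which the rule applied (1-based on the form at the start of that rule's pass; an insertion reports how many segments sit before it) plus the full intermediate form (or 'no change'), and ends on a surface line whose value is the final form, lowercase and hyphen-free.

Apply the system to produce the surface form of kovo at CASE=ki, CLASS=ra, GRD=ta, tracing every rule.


underlying: kovo-ob-big
1. b -> p, d -> t, g -> k, v -> f, z -> s / _ #: fires at position(s) 9: kovoobbik
surface: kovoobbik


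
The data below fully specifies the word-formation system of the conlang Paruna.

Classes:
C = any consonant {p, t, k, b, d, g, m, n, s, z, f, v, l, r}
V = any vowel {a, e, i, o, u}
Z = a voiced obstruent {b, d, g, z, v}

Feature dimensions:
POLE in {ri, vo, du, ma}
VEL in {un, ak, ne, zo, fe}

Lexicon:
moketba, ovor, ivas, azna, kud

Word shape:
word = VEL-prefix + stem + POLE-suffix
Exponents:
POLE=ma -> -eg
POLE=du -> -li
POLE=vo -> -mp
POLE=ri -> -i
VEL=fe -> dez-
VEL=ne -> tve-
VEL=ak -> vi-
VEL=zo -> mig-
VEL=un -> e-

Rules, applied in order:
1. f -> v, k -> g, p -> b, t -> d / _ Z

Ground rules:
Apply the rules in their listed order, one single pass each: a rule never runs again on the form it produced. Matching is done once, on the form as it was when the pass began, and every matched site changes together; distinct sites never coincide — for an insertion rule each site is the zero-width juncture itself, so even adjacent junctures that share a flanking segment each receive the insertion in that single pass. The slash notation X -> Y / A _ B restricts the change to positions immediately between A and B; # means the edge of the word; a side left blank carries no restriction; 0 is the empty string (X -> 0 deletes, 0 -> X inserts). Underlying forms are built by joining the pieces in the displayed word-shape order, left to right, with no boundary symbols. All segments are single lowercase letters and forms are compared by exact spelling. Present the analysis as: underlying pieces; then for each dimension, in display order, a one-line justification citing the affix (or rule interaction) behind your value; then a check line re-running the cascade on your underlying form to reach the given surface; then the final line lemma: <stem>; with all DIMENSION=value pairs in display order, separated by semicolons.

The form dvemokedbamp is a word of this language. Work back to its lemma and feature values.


underlying: tve-moketba-mp
POLE=vo - signalled by the affix -mp
VEL=ne - signalled by the affix tve-
check: tvemoketbamp -> dvemokedbamp
lemma: moketba; POLE=vo; VEL=ne


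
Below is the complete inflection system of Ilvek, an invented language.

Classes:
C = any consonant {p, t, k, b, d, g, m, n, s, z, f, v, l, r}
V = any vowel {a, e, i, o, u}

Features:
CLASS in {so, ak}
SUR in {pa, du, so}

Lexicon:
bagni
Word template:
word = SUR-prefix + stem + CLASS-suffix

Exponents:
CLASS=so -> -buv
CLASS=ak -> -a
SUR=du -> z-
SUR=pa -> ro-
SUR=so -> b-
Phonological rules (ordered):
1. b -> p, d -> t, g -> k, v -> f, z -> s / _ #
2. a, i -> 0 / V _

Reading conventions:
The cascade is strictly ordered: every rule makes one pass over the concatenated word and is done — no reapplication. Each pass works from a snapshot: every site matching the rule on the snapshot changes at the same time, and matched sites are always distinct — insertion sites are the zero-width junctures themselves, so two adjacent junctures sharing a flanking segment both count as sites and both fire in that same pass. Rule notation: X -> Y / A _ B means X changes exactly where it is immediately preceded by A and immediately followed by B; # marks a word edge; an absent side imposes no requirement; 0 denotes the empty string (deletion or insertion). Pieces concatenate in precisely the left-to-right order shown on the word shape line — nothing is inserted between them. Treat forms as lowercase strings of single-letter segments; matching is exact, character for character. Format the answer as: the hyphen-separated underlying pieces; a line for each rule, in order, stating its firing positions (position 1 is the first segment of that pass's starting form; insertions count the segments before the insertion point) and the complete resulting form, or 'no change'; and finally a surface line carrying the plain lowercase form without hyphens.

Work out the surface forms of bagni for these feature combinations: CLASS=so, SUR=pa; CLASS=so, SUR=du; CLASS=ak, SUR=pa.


cell CLASS=so, SUR=pa:
underlying: ro-bagni-buv
1. b -> p, d -> t, g -> k, v -> f, z -> s / _ #: fires at position(s) 10: robagnibuf
2. a, i -> 0 / V _: no change
surface: robagnibuf

cell CLASS=so, SUR=du:
underlying: z-bagni-buv
1. b -> p, d -> t, g -> k, v -> f, z -> s / _ #: fires at position(s) 9: zbagnibuf
2. a, i -> 0 / V _: no change
surface: zbagnibuf

cell CLASS=ak, SUR=pa:
underlying: ro-bagni-a
1. b -> p, d -> t, g -> k, v -> f, z -> s / _ #: no change
2. a, i -> 0 / V _: fires at position(s) 8: robagni
surface: robagni


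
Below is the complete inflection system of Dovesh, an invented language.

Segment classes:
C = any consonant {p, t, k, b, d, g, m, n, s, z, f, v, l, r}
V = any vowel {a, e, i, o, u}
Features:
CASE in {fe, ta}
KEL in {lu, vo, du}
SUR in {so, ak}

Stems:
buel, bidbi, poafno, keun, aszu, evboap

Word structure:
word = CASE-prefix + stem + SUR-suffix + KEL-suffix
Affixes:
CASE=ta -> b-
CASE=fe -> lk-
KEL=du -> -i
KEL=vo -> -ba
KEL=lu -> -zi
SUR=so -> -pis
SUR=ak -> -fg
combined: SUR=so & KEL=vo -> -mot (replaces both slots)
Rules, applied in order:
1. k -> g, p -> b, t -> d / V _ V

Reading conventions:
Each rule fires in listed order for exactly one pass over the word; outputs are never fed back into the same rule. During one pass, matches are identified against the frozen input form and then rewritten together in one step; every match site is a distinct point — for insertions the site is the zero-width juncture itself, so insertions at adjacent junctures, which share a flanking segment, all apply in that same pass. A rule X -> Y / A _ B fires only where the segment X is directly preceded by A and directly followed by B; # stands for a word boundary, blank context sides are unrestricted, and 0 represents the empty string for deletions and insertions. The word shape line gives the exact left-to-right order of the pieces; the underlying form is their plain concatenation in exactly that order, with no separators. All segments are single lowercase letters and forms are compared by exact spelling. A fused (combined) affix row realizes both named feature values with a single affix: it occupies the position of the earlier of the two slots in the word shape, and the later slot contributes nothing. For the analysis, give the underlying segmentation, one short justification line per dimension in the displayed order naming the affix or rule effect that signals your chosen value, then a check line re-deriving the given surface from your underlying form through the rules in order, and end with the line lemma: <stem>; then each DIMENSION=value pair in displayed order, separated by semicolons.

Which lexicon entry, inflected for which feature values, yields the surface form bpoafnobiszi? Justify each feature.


underlying: b-poafno-pis-zi
CASE=ta - signalled by the affix b-
KEL=lu - signalled by the affix -zi
SUR=so - signalled by the affix -pis
check: bpoafnopiszi -> bpoafnobiszi
lemma: poafno; CASE=ta; KEL=lu; SUR=so


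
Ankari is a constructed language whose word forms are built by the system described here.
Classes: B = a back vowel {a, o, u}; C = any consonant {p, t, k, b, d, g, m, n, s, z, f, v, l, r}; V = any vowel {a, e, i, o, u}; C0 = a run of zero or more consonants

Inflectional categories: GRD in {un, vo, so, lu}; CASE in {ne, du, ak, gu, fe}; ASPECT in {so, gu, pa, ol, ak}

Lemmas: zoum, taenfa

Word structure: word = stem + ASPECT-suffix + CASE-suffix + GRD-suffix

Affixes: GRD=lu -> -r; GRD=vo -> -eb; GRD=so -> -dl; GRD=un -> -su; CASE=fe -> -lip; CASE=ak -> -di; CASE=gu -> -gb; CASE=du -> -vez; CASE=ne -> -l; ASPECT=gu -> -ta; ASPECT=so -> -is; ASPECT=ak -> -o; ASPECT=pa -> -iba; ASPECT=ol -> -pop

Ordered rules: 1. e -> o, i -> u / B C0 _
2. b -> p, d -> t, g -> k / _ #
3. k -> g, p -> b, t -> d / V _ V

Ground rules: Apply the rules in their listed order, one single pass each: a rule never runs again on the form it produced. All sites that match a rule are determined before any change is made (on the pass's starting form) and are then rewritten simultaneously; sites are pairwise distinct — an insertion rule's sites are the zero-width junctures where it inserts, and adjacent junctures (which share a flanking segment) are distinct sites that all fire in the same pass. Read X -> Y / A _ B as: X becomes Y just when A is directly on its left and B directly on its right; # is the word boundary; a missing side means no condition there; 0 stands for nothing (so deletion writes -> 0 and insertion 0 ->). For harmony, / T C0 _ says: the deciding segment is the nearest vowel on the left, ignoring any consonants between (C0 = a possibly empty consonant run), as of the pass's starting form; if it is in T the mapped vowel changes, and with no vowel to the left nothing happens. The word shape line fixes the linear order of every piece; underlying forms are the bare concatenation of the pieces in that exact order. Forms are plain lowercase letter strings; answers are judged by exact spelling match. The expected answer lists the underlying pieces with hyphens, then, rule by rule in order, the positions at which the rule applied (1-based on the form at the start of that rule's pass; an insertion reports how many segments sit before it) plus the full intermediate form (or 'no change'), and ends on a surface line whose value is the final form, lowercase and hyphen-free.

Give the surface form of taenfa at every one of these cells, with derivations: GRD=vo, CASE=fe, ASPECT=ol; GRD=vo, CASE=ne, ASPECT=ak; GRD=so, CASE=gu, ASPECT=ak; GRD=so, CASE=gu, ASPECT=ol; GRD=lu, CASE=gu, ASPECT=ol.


cell GRD=vo, CASE=fe, ASPECT=ol:
underlying: taenfa-pop-lip-eb
1. e -> o, i -> u / B C0 _: fires at position(s) 3, 11: taonfapoplupeb
2. b -> p, d -> t, g -> k / _ #: fires at position(s) 14: taonfapoplupep
3. k -> g, p -> b, t -> d / V _ V: fires at position(s) 7, 12: taonfaboplubep
surface: taonfaboplubep

cell GRD=vo, CASE=ne, ASPECT=ak:
underlying: taenfa-o-l-eb
1. e -> o, i -> u / B C0 _: fires at position(s) 3, 9: taonfaolob
2. b -> p, d -> t, g -> k / _ #: fires at position(s) 10: taonfaolop
3. k -> g, p -> b, t -> d / V _ V: no change
surface: taonfaolop

cell GRD=so, CASE=gu, ASPECT=ak:
underlying: taenfa-o-gb-dl
1. e -> o, i -> u / B C0 _: fires at position(s) 3: taonfaogbdl
2. b -> p, d -> t, g -> k / _ #: no change
3. k -> g, p -> b, t -> d / V _ V: no change
surface: taonfaogbdl

cell GRD=so, CASE=gu, ASPECT=ol:
underlying: taenfa-pop-gb-dl
1. e -> o, i -> u / B C0 _: fires at position(s) 3: taonfapopgbdl
2. b -> p, d -> t, g -> k / _ #: no change
3. k -> g, p -> b, t -> d / V _ V: fires at position(s) 7: taonfabopgbdl
surface: taonfabopgbdl

cell GRD=lu, CASE=gu, ASPECT=ol:
underlying: taenfa-pop-gb-r
1. e -> o, i -> u / B C0 _: fires at position(s) 3: taonfapopgbr
2. b -> p, d -> t, g -> k / _ #: no change
3. k -> g, p -> b, t -> d / V _ V: fires at position(s) 7: taonfabopgbr
surface: taonfabopgbr


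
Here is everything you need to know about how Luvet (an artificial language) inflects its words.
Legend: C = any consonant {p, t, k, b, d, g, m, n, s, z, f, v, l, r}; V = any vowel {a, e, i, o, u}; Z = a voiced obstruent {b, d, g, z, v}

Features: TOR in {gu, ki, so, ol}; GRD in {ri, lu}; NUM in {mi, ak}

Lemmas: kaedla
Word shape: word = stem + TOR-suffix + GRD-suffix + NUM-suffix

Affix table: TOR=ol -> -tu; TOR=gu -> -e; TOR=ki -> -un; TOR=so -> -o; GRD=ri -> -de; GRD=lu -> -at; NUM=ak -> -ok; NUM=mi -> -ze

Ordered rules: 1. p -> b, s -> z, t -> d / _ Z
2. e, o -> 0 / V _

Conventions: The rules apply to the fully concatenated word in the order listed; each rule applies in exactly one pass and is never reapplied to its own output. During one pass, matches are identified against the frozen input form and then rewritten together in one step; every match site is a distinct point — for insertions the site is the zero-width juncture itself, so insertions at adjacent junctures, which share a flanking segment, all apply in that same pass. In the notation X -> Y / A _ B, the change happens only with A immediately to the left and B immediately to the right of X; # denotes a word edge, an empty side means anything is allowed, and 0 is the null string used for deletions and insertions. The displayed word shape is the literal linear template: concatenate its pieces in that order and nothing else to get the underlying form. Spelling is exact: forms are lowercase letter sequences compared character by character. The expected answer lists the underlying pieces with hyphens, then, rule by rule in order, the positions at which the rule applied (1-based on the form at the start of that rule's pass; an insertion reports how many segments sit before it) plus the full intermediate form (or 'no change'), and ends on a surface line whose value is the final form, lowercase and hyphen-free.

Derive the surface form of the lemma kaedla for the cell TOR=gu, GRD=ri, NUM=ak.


underlying: kaedla-e-de-ok
1. p -> b, s -> z, t -> d / _ Z: no change
2. e, o -> 0 / V _: fires at position(s) 3, 7, 10: kadladek
surface: kadladek


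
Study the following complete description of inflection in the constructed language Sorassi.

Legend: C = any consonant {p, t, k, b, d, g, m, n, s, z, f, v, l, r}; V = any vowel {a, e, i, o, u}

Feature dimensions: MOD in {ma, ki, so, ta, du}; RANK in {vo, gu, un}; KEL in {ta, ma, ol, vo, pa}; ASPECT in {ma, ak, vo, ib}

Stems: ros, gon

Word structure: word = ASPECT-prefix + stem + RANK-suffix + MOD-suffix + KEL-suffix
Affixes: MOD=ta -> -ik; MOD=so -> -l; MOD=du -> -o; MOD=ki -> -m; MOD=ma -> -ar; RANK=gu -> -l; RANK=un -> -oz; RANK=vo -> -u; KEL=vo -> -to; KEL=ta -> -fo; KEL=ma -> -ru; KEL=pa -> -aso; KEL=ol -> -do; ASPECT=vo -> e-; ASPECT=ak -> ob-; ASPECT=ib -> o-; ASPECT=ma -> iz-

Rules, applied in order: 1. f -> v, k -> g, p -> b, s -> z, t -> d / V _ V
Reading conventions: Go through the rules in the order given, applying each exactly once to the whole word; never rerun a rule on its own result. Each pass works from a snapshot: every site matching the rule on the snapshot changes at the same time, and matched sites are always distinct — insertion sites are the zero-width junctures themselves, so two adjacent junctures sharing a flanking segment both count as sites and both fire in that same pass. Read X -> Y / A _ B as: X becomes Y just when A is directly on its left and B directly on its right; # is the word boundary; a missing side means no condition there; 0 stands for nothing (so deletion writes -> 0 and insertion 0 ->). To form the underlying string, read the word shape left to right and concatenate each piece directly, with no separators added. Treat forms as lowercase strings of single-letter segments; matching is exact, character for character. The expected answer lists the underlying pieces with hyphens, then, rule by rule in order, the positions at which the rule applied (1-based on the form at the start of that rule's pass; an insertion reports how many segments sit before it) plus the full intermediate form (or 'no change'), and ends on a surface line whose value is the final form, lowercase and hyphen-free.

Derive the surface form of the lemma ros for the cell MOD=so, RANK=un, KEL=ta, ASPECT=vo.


underlying: e-ros-oz-l-fo
1. f -> v, k -> g, p -> b, s -> z, t -> d / V _ V: fires at position(s) 4: erozozlfo
surface: erozozlfo


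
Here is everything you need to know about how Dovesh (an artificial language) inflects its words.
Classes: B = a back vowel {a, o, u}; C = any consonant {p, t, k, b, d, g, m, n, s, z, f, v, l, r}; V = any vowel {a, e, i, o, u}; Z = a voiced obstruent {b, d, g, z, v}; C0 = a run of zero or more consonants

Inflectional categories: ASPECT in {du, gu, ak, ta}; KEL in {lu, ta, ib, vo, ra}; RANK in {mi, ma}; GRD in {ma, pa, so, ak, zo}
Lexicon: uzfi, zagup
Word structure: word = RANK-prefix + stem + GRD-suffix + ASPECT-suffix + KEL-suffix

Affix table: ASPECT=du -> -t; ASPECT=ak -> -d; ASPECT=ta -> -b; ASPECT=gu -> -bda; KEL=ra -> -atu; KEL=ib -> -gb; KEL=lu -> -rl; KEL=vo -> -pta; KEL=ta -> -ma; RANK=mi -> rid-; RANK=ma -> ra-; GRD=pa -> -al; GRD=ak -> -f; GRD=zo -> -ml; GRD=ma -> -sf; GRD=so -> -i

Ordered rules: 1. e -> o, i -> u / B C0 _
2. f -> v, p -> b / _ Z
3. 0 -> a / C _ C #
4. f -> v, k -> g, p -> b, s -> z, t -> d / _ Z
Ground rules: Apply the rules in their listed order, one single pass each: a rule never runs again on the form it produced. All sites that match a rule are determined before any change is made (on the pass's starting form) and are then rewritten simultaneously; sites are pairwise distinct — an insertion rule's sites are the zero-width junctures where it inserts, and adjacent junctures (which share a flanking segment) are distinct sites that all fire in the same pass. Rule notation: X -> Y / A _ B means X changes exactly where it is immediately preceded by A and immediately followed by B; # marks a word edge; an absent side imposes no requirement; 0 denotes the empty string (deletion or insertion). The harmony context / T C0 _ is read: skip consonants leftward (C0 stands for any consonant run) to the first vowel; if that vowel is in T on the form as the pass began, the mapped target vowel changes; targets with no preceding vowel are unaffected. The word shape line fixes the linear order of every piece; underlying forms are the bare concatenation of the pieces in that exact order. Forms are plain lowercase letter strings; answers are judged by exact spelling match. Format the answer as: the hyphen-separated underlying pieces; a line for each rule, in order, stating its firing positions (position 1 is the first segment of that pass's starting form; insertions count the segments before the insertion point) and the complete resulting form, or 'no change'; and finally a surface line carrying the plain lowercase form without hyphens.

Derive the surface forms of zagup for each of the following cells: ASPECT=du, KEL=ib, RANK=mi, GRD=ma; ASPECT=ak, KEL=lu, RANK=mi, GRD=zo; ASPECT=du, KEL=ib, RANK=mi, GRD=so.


cell ASPECT=du, KEL=ib, RANK=mi, GRD=ma:
underlying: rid-zagup-sf-t-gb
1. e -> o, i -> u / B C0 _: no change
2. f -> v, p -> b / _ Z: no change
3. 0 -> a / C _ C #: inserts after position(s) 12: ridzagupsftgab
4. f -> v, k -> g, p -> b, s -> z, t -> d / _ Z: fires at position(s) 11: ridzagupsfdgab
surface: ridzagupsfdgab

cell ASPECT=ak, KEL=lu, RANK=mi, GRD=zo:
underlying: rid-zagup-ml-d-rl
1. e -> o, i -> u / B C0 _: no change
2. f -> v, p -> b / _ Z: no change
3. 0 -> a / C _ C #: inserts after position(s) 12: ridzagupmldral
4. f -> v, k -> g, p -> b, s -> z, t -> d / _ Z: no change
surface: ridzagupmldral

cell ASPECT=du, KEL=ib, RANK=mi, GRD=so:
underlying: rid-zagup-i-t-gb
1. e -> o, i -> u / B C0 _: fires at position(s) 9: ridzaguputgb
2. f -> v, p -> b / _ Z: no change
3. 0 -> a / C _ C #: inserts after position(s) 11: ridzaguputgab
4. f -> v, k -> g, p -> b, s -> z, t -> d / _ Z: fires at position(s) 10: ridzagupudgab
surface: ridzagupudgab
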